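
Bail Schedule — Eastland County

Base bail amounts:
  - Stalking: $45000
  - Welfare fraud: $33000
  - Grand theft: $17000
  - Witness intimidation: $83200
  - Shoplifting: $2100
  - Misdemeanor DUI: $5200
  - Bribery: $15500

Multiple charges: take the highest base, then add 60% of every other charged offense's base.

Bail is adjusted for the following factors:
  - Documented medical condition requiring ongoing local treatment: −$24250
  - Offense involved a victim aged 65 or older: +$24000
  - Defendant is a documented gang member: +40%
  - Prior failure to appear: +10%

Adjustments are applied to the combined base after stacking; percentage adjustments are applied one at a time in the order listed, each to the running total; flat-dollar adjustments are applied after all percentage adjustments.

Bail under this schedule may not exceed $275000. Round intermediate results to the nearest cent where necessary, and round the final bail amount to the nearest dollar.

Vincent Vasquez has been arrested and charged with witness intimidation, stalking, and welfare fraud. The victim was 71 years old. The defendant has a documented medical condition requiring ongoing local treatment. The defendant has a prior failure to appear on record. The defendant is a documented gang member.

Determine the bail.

Base amounts from the schedule: witness intimidation $83200; stalking $45000; welfare fraud $33000.
Stacking rule: highest base plus 60% of each additional charge. Highest is witness intimidation at $83200. Additional: $45000 × 60% = $27000; $33000 × 60% = $19800. Combined base = $83200 + $46800 = $130000.
Defendant is a documented gang member (+40%): $130000 × 1.4 = $182000.
Prior failure to appear (+10%): $182000 × 1.1 = $200200.
Documented medical condition requiring ongoing local treatment (−$24250 flat): $200200 − $24250 = $175950.
Offense involved a victim aged 65 or older (+$24000 flat): $175950 + $24000 = $199950.
$199950 is within the $275000 maximum.

$199950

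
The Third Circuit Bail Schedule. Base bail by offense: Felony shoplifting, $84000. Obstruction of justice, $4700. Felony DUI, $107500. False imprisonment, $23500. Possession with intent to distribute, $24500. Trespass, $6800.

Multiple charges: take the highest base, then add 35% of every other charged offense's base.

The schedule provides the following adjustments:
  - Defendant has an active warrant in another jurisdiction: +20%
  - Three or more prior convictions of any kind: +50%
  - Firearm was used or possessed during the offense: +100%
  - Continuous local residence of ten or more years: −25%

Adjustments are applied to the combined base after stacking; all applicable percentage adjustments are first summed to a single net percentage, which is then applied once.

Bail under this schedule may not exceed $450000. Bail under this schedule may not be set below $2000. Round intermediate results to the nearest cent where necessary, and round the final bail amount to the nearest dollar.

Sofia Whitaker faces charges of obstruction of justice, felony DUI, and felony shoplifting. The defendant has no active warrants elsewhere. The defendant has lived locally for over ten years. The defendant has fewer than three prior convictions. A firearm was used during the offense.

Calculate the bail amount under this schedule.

$242454

Base amounts from the schedule: obstruction of justice $4700; felony DUI $107500; felony shoplifting $84000.
Stacking rule: highest base plus 35% of each additional charge. Highest is felony DUI at $107500. Additional: $4700 × 35% = $1645; $84000 × 35% = $29400. Combined base = $107500 + $31045 = $138545.
Net percentage adjustment: +100% −25% = +75%. $138545 × 1.75 = $242453.75.
$242453.75 is within the $450000 maximum.
$242453.75 is at or above the $2000 minimum.
Rounded to the nearest dollar: $242454.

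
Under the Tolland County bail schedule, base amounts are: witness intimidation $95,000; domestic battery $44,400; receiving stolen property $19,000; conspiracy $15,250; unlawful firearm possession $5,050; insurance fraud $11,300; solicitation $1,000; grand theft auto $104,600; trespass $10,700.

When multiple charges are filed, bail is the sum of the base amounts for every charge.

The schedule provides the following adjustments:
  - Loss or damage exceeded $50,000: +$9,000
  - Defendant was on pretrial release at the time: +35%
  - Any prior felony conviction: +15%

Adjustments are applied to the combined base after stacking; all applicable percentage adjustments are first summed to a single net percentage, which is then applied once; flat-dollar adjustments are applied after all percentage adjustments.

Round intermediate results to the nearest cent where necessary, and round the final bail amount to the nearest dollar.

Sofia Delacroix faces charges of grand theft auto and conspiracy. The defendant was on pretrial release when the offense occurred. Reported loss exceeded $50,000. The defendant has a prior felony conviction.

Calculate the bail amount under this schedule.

$188,775

Base amounts from the schedule: grand theft auto $104,600; conspiracy $15,250.
Stacking rule: sum of all bases. $104,600 + $15,250 = $119,850.
Net percentage adjustment: +35% +15% = +50%. $119,850 × 1.5 = $179,775.
Loss or damage exceeded $50,000 (+$9,000 flat): $179,775 + $9,000 = $188,775.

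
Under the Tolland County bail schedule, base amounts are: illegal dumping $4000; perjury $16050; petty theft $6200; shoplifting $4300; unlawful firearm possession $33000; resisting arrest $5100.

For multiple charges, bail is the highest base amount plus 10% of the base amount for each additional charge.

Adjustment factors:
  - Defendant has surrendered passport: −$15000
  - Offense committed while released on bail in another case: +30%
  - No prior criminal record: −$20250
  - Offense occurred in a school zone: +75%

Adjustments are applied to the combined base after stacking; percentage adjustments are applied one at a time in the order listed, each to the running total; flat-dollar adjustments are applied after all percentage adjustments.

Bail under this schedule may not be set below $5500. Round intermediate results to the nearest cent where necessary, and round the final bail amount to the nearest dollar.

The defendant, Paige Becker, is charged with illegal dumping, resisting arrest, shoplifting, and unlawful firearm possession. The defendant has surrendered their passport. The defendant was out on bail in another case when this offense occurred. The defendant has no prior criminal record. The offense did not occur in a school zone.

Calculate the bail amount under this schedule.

Base amounts from the schedule: illegal dumping $4000; resisting arrest $5100; shoplifting $4300; unlawful firearm possession $33000.
Stacking rule: highest base plus 10% of each additional charge. Highest is unlawful firearm possession at $33000. Additional: $4000 × 10% = $400; $5100 × 10% = $510; $4300 × 10% = $430. Combined base = $33000 + $1340 = $34340.
Offense committed while released on bail in another case (+30%): $34340 × 1.3 = $44642.
Defendant has surrendered passport (−$15000 flat): $44642 − $15000 = $29642.
No prior criminal record (−$20250 flat): $29642 − $20250 = $9392.
$9392 is at or above the $5500 minimum.

$9392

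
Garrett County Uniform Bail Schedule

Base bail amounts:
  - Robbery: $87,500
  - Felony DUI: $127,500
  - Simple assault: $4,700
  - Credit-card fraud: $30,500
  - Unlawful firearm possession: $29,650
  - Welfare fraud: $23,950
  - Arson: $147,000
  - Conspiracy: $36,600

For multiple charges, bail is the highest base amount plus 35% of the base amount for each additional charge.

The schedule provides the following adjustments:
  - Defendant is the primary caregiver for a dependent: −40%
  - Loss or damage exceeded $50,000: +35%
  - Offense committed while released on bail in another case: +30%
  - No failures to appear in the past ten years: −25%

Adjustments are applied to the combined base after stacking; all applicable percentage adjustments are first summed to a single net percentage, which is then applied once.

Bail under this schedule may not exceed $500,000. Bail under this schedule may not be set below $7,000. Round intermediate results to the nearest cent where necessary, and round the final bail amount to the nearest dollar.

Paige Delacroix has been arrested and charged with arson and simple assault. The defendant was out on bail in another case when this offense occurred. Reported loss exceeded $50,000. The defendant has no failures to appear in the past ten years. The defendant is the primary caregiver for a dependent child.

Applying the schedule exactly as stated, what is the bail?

Base amounts from the schedule: arson $147,000; simple assault $4,700.
Stacking rule: highest base plus 35% of each additional charge. Highest is arson at $147,000. Additional: $4,700 × 35% = $1,645. Combined base = $147,000 + $1,645 = $148,645.
Net percentage adjustment: −40% +35% +30% −25% = +0%. $148,645 × 1 = $148,645.
$148,645 is within the $500,000 maximum.
$148,645 is at or above the $7,000 minimum.

$148,645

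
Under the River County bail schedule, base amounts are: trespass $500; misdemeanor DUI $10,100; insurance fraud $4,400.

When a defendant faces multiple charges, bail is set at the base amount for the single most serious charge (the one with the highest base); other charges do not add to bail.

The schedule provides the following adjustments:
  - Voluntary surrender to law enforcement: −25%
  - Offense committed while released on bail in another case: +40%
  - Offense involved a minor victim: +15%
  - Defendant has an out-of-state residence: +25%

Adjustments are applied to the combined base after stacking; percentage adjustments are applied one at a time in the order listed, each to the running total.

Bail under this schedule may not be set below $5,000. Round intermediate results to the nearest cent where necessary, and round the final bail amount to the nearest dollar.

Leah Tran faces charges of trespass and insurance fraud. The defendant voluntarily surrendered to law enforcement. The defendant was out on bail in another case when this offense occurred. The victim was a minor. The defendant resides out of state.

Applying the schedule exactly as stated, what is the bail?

Base amounts from the schedule: trespass $500; insurance fraud $4,400.
Stacking rule: use the highest base only. Highest is insurance fraud at $4,400. Combined base = $4,400.
Voluntary surrender to law enforcement (−25%): $4,400 × 0.75 = $3,300.
Offense committed while released on bail in another case (+40%): $3,300 × 1.4 = $4,620.
Offense involved a minor victim (+15%): $4,620 × 1.15 = $5,313.
Defendant has an out-of-state residence (+25%): $5,313 × 1.25 = $6,641.25.
$6,641.25 is at or above the $5,000 minimum.
Rounded to the nearest dollar: $6,641.

$6,641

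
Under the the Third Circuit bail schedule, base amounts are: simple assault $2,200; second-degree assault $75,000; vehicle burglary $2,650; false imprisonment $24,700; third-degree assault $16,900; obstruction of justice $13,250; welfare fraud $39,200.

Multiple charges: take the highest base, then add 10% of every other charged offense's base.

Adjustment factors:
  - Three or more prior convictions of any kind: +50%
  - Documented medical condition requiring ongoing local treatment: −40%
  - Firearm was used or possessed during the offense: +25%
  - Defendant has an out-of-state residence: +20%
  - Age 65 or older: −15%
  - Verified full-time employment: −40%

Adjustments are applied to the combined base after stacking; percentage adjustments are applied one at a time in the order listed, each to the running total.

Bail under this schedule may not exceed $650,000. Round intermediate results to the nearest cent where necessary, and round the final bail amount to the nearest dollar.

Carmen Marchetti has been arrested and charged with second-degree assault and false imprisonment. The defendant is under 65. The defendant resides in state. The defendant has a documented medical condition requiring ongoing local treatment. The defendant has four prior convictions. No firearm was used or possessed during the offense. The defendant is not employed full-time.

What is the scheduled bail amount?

$69,723

Base amounts from the schedule: second-degree assault $75,000; false imprisonment $24,700.
Stacking rule: highest base plus 10% of each additional charge. Highest is second-degree assault at $75,000. Additional: $24,700 × 10% = $2,470. Combined base = $75,000 + $2,470 = $77,470.
Three or more prior convictions of any kind (+50%): $77,470 × 1.5 = $116,205.
Documented medical condition requiring ongoing local treatment (−40%): $116,205 × 0.6 = $69,723.
$69,723 is within the $650,000 maximum.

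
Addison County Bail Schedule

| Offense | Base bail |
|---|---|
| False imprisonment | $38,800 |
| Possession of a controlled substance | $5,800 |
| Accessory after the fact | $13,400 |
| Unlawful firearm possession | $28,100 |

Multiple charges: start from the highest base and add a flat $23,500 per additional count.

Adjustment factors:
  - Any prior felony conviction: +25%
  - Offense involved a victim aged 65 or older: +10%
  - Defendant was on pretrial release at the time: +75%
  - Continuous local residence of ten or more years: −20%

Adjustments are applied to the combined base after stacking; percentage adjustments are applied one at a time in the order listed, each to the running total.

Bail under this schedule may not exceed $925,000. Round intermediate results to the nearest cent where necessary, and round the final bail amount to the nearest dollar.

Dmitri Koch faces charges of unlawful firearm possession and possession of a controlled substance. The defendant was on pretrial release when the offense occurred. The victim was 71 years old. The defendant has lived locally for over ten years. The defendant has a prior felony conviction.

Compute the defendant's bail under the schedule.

$99,330

Base amounts from the schedule: unlawful firearm possession $28,100; possession of a controlled substance $5,800.
Stacking rule: highest base plus $23,500 per additional charge. Highest is unlawful firearm possession at $28,100; 1 additional charge → +$23,500. Combined base = $51,600.
Any prior felony conviction (+25%): $51,600 × 1.25 = $64,500.
Offense involved a victim aged 65 or older (+10%): $64,500 × 1.1 = $70,950.
Defendant was on pretrial release at the time (+75%): $70,950 × 1.75 = $124,162.50.
Continuous local residence of ten or more years (−20%): $124,162.50 × 0.8 = $99,330.
$99,330 is within the $925,000 maximum.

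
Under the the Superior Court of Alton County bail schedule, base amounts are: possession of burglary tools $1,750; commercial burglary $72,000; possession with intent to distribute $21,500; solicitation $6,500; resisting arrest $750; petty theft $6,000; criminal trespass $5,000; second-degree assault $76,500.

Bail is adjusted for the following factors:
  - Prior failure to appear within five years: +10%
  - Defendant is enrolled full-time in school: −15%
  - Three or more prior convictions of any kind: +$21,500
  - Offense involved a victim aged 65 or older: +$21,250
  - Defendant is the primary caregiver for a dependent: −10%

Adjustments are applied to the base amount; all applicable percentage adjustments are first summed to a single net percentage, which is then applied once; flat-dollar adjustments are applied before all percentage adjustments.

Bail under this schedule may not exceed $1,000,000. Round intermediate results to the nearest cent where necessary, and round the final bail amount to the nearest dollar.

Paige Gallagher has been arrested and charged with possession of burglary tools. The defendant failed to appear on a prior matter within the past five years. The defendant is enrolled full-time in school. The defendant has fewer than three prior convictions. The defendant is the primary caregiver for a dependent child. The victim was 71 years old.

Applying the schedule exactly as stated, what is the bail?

$19,550

Base amounts from the schedule: possession of burglary tools $1,750.
Single charge. Combined base = $1,750.
Offense involved a victim aged 65 or older (+$21,250 flat): $1,750 + $21,250 = $23,000.
Net percentage adjustment: +10% −15% −10% = −15%. $23,000 × 0.85 = $19,550.
$19,550 is within the $1,000,000 maximum.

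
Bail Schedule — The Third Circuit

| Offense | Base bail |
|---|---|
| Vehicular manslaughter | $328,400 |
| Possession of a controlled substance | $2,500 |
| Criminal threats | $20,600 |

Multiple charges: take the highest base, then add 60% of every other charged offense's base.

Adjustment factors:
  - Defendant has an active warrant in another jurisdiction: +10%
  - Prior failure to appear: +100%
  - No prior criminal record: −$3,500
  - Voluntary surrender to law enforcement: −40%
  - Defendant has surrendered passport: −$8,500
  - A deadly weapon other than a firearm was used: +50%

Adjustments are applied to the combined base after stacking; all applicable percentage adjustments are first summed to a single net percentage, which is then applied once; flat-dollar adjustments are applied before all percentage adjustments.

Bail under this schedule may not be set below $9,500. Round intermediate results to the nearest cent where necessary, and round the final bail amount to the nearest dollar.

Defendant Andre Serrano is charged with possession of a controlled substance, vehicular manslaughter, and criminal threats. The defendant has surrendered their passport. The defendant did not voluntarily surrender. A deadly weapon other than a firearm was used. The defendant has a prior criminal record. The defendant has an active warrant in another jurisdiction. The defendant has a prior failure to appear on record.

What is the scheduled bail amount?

Base amounts from the schedule: possession of a controlled substance $2,500; vehicular manslaughter $328,400; criminal threats $20,600.
Stacking rule: highest base plus 60% of each additional charge. Highest is vehicular manslaughter at $328,400. Additional: $2,500 × 60% = $1,500; $20,600 × 60% = $12,360. Combined base = $328,400 + $13,860 = $342,260.
Defendant has surrendered passport (−$8,500 flat): $342,260 − $8,500 = $333,760.
Net percentage adjustment: +10% +100% +50% = +160%. $333,760 × 2.6 = $867,776.
$867,776 is at or above the $9,500 minimum.

$867,776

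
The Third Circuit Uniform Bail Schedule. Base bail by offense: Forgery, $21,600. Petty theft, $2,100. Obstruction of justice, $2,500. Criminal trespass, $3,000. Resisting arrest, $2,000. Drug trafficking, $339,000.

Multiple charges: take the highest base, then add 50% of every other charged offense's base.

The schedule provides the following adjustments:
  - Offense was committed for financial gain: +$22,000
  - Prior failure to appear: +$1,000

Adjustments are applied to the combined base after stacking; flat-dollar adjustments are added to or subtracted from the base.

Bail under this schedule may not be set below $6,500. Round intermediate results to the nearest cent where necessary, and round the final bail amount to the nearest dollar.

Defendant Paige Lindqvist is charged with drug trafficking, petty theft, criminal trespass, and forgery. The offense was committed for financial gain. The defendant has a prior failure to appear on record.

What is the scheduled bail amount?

Base amounts from the schedule: drug trafficking $339,000; petty theft $2,100; criminal trespass $3,000; forgery $21,600.
Stacking rule: highest base plus 50% of each additional charge. Highest is drug trafficking at $339,000. Additional: $2,100 × 50% = $1,050; $3,000 × 50% = $1,500; $21,600 × 50% = $10,800. Combined base = $339,000 + $13,350 = $352,350.
Offense was committed for financial gain (+$22,000 flat): $352,350 + $22,000 = $374,350.
Prior failure to appear (+$1,000 flat): $374,350 + $1,000 = $375,350.
$375,350 is at or above the $6,500 minimum.

$375,350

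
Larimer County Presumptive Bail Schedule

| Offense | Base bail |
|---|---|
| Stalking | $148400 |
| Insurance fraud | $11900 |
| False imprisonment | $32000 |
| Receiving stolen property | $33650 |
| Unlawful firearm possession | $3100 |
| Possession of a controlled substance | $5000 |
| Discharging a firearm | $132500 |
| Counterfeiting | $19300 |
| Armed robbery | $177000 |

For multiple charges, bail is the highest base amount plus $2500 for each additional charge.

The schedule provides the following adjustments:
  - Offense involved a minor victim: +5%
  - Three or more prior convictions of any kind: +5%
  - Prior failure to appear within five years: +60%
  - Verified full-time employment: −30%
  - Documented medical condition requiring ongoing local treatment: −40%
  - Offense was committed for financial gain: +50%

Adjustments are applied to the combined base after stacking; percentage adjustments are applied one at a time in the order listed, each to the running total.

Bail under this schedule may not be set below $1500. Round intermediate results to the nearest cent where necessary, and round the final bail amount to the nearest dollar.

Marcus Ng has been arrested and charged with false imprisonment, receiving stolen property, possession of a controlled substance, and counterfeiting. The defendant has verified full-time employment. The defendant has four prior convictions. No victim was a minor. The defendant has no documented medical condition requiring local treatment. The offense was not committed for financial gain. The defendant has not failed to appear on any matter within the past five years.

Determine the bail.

$30245

Base amounts from the schedule: false imprisonment $32000; receiving stolen property $33650; possession of a controlled substance $5000; counterfeiting $19300.
Stacking rule: highest base plus $2500 per additional charge. Highest is receiving stolen property at $33650; 3 additional charges → +$7500. Combined base = $41150.
Three or more prior convictions of any kind (+5%): $41150 × 1.05 = $43207.50.
Verified full-time employment (−30%): $43207.50 × 0.7 = $30245.25.
$30245.25 is at or above the $1500 minimum.
Rounded to the nearest dollar: $30245.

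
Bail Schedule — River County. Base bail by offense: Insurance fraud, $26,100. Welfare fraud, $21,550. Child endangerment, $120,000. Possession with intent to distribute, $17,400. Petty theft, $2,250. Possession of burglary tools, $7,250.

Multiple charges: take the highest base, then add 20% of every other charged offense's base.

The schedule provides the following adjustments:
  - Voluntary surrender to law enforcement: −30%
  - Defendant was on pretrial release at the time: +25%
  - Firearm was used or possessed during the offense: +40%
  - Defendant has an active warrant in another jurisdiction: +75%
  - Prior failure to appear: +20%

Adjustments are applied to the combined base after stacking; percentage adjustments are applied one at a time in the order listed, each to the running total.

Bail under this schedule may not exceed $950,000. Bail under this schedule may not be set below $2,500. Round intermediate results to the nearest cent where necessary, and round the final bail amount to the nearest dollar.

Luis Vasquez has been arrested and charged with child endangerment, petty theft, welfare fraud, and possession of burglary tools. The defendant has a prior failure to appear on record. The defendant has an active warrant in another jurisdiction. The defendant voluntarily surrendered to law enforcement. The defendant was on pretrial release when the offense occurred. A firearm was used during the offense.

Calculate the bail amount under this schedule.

Base amounts from the schedule: child endangerment $120,000; petty theft $2,250; welfare fraud $21,550; possession of burglary tools $7,250.
Stacking rule: highest base plus 20% of each additional charge. Highest is child endangerment at $120,000. Additional: $2,250 × 20% = $450; $21,550 × 20% = $4,310; $7,250 × 20% = $1,450. Combined base = $120,000 + $6,210 = $126,210.
Voluntary surrender to law enforcement (−30%): $126,210 × 0.7 = $88,347.
Defendant was on pretrial release at the time (+25%): $88,347 × 1.25 = $110,433.75.
Firearm was used or possessed during the offense (+40%): $110,433.75 × 1.4 = $154,607.25.
Defendant has an active warrant in another jurisdiction (+75%): $154,607.25 × 1.75 = $270,562.69.
Prior failure to appear (+20%): $270,562.69 × 1.2 = $324,675.23.
$324,675.23 is within the $950,000 maximum.
$324,675.23 is at or above the $2,500 minimum.
Rounded to the nearest dollar: $324,675.

$324,675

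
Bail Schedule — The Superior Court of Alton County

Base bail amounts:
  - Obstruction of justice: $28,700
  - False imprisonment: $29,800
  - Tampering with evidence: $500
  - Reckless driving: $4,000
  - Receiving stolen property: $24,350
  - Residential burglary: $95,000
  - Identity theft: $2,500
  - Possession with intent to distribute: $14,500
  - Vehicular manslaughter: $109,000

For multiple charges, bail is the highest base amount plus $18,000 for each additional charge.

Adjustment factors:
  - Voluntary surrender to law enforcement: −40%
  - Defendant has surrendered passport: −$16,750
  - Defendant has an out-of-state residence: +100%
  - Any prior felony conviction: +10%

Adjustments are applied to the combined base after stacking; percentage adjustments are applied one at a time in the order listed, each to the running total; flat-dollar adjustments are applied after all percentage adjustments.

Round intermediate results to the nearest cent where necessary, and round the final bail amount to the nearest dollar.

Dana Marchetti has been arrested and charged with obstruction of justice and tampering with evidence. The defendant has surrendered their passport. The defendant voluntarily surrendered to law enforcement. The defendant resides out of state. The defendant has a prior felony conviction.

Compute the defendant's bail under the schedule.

Base amounts from the schedule: obstruction of justice $28,700; tampering with evidence $500.
Stacking rule: highest base plus $18,000 per additional charge. Highest is obstruction of justice at $28,700; 1 additional charge → +$18,000. Combined base = $46,700.
Voluntary surrender to law enforcement (−40%): $46,700 × 0.6 = $28,020.
Defendant has an out-of-state residence (+100%): $28,020 × 2 = $56,040.
Any prior felony conviction (+10%): $56,040 × 1.1 = $61,644.
Defendant has surrendered passport (−$16,750 flat): $61,644 − $16,750 = $44,894.

$44,894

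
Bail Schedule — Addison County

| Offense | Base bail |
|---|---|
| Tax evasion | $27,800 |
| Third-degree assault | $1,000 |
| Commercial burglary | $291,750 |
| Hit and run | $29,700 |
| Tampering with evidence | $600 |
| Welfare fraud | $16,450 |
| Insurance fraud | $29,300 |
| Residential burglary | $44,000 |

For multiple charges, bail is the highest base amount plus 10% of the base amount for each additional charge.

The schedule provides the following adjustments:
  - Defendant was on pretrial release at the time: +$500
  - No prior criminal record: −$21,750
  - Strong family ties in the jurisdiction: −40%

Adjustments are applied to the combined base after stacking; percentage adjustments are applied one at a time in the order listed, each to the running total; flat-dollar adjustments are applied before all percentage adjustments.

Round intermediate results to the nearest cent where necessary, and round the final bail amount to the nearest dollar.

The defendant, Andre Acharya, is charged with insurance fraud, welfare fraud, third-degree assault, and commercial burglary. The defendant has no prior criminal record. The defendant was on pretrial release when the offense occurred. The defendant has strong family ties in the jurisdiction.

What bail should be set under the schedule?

$165,105

Base amounts from the schedule: insurance fraud $29,300; welfare fraud $16,450; third-degree assault $1,000; commercial burglary $291,750.
Stacking rule: highest base plus 10% of each additional charge. Highest is commercial burglary at $291,750. Additional: $29,300 × 10% = $2,930; $16,450 × 10% = $1,645; $1,000 × 10% = $100. Combined base = $291,750 + $4,675 = $296,425.
Defendant was on pretrial release at the time (+$500 flat): $296,425 + $500 = $296,925.
No prior criminal record (−$21,750 flat): $296,925 − $21,750 = $275,175.
Strong family ties in the jurisdiction (−40%): $275,175 × 0.6 = $165,105.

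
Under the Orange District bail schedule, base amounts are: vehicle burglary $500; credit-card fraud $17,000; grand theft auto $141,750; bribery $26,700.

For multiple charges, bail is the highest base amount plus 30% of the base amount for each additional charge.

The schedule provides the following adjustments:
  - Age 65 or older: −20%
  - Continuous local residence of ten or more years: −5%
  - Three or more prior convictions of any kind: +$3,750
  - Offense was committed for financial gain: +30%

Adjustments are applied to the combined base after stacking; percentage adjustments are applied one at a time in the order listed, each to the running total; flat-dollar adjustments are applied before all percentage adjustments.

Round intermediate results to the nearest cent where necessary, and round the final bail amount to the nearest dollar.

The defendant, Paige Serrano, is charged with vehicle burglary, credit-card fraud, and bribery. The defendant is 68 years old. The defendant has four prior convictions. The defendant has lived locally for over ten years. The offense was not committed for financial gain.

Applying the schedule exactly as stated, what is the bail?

Base amounts from the schedule: vehicle burglary $500; credit-card fraud $17,000; bribery $26,700.
Stacking rule: highest base plus 30% of each additional charge. Highest is bribery at $26,700. Additional: $500 × 30% = $150; $17,000 × 30% = $5,100. Combined base = $26,700 + $5,250 = $31,950.
Three or more prior convictions of any kind (+$3,750 flat): $31,950 + $3,750 = $35,700.
Age 65 or older (−20%): $35,700 × 0.8 = $28,560.
Continuous local residence of ten or more years (−5%): $28,560 × 0.95 = $27,132.

$27,132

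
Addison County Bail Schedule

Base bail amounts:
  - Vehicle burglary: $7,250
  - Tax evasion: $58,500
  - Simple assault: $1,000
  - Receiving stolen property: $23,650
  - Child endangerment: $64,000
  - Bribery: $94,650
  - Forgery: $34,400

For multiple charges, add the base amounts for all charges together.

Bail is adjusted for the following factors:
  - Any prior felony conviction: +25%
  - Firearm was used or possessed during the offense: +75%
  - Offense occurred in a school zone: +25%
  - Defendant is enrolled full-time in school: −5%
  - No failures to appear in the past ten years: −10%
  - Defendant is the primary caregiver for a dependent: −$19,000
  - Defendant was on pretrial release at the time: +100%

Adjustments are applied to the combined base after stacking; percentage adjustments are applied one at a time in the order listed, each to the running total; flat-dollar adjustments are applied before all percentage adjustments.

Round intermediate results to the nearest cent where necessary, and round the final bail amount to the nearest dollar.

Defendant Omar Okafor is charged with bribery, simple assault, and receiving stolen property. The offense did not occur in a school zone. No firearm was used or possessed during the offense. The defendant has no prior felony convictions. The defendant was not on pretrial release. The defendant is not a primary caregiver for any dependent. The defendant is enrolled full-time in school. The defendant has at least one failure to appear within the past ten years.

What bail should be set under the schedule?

$113,335

Base amounts from the schedule: bribery $94,650; simple assault $1,000; receiving stolen property $23,650.
Stacking rule: sum of all bases. $94,650 + $1,000 + $23,650 = $119,300.
Defendant is enrolled full-time in school (−5%): $119,300 × 0.95 = $113,335.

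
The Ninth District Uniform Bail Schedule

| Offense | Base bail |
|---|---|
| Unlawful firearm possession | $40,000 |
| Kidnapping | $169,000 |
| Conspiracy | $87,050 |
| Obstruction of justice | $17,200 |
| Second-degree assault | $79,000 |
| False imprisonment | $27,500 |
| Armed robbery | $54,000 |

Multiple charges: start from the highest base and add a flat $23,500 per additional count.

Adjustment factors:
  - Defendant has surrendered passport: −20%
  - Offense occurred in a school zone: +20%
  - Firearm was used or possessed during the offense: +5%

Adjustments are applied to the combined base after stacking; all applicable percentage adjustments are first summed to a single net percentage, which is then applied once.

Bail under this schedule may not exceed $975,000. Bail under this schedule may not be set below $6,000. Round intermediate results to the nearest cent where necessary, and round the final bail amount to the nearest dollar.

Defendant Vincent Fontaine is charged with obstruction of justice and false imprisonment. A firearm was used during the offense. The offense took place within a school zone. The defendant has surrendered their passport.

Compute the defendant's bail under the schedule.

$53,550

Base amounts from the schedule: obstruction of justice $17,200; false imprisonment $27,500.
Stacking rule: highest base plus $23,500 per additional charge. Highest is false imprisonment at $27,500; 1 additional charge → +$23,500. Combined base = $51,000.
Net percentage adjustment: −20% +20% +5% = +5%. $51,000 × 1.05 = $53,550.
$53,550 is within the $975,000 maximum.
$53,550 is at or above the $6,000 minimum.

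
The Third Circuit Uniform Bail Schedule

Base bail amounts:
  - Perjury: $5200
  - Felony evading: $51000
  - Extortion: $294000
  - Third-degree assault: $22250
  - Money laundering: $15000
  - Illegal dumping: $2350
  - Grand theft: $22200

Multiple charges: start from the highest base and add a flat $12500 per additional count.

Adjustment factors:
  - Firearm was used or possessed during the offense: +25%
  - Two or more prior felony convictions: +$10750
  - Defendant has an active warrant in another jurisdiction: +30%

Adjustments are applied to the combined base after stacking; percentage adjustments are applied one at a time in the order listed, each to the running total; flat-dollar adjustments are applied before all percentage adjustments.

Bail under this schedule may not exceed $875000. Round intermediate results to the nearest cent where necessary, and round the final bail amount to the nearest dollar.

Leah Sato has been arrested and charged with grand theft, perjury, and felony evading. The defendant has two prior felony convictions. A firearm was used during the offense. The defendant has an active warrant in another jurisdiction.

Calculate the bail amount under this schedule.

$140969

Base amounts from the schedule: grand theft $22200; perjury $5200; felony evading $51000.
Stacking rule: highest base plus $12500 per additional charge. Highest is felony evading at $51000; 2 additional charges → +$25000. Combined base = $76000.
Two or more prior felony convictions (+$10750 flat): $76000 + $10750 = $86750.
Firearm was used or possessed during the offense (+25%): $86750 × 1.25 = $108437.50.
Defendant has an active warrant in another jurisdiction (+30%): $108437.50 × 1.3 = $140968.75.
$140968.75 is within the $875000 maximum.
Rounded to the nearest dollar: $140969.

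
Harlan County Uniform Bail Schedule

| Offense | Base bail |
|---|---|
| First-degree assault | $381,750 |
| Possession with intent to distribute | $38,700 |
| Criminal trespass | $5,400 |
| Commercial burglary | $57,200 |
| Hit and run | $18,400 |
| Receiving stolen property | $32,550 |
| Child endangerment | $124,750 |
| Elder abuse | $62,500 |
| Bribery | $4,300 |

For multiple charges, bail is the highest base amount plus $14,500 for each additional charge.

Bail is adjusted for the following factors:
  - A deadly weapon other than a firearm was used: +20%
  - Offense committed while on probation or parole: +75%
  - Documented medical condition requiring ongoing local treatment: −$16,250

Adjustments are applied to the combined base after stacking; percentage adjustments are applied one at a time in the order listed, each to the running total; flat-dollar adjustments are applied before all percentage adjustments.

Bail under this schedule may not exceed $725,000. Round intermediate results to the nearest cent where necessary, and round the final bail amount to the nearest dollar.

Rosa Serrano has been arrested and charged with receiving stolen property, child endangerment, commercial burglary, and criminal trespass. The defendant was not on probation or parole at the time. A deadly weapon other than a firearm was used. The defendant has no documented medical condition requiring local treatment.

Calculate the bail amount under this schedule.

$201,900

Base amounts from the schedule: receiving stolen property $32,550; child endangerment $124,750; commercial burglary $57,200; criminal trespass $5,400.
Stacking rule: highest base plus $14,500 per additional charge. Highest is child endangerment at $124,750; 3 additional charges → +$43,500. Combined base = $168,250.
A deadly weapon other than a firearm was used (+20%): $168,250 × 1.2 = $201,900.
$201,900 is within the $725,000 maximum.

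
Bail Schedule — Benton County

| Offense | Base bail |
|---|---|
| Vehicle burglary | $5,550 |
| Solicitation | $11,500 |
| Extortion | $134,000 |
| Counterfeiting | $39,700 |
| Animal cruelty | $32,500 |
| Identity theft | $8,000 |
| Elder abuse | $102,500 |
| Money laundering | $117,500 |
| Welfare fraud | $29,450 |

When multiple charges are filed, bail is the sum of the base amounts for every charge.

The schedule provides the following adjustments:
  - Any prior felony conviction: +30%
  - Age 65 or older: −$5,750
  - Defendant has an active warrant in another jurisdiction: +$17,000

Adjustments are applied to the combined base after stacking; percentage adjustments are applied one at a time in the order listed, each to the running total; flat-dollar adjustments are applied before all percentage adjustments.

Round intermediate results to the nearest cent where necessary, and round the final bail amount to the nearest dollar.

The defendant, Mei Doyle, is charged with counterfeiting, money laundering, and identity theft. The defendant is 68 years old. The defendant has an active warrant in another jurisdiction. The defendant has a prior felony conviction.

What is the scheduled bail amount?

Base amounts from the schedule: counterfeiting $39,700; money laundering $117,500; identity theft $8,000.
Stacking rule: sum of all bases. $39,700 + $117,500 + $8,000 = $165,200.
Age 65 or older (−$5,750 flat): $165,200 − $5,750 = $159,450.
Defendant has an active warrant in another jurisdiction (+$17,000 flat): $159,450 + $17,000 = $176,450.
Any prior felony conviction (+30%): $176,450 × 1.3 = $229,385.

$229,385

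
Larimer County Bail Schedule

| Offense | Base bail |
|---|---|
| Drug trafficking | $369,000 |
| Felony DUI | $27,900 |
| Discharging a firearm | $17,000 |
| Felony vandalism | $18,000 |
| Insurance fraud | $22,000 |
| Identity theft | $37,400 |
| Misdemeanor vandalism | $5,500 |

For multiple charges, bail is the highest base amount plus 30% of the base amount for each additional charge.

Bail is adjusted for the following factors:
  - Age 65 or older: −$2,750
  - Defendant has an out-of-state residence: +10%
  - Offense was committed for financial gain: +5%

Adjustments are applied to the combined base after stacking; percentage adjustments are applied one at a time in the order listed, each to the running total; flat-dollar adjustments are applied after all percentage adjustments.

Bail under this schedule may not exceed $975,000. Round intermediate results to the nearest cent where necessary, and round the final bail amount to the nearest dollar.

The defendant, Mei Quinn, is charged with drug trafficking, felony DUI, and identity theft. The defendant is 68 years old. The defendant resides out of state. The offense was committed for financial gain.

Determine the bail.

$446,071

Base amounts from the schedule: drug trafficking $369,000; felony DUI $27,900; identity theft $37,400.
Stacking rule: highest base plus 30% of each additional charge. Highest is drug trafficking at $369,000. Additional: $27,900 × 30% = $8,370; $37,400 × 30% = $11,220. Combined base = $369,000 + $19,590 = $388,590.
Defendant has an out-of-state residence (+10%): $388,590 × 1.1 = $427,449.
Offense was committed for financial gain (+5%): $427,449 × 1.05 = $448,821.45.
Age 65 or older (−$2,750 flat): $448,821.45 − $2,750 = $446,071.45.
$446,071.45 is within the $975,000 maximum.
Rounded to the nearest dollar: $446,071.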